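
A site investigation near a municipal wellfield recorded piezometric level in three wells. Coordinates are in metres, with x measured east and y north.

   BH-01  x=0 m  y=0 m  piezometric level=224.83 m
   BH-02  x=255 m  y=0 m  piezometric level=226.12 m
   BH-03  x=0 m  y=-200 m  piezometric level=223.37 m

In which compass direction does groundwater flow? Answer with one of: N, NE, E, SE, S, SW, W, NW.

SW

∂h/∂x = (226.12 − 224.83) / (255 − 0) = +0.005059
∂h/∂y = (223.37 − 224.83) / (-200 − 0) = +0.007300
Flow = −∇h = (-0.005059 east, -0.007300 north), which points southwest.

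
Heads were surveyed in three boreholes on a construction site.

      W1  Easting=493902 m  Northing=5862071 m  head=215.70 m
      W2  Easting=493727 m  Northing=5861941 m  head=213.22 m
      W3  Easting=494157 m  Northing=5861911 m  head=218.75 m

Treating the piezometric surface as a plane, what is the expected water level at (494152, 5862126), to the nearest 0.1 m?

219.0 m

Three-point gradient (reference W1): Δ to W2 = (-175, -130, -2.48), Δ to W3 = (255, -160, +3.05).
∂h/∂x = +0.01297, ∂h/∂y = +0.001613 (det = 61150).
h(494152, 5862126) = 215.70 + (+0.01297)·(250) + (+0.001613)·(55) = 215.70 +3.243 +0.089 = 219.032 m.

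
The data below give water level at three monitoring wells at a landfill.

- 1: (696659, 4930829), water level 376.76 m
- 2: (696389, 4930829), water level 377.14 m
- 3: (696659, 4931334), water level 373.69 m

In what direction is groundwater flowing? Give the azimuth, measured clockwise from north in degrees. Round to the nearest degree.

∂h/∂x = (377.14 − 376.76) / (696389 − 696659) = -0.001407
∂h/∂y = (373.69 − 376.76) / (4931334 − 4930829) = -0.006079
Flow direction (−∇h) has components (+0.001407 E, +0.006079 N).
Azimuth = atan2(E, N) = atan2(+0.001407, +0.006079) = 13.0° ≈ 013°.

013°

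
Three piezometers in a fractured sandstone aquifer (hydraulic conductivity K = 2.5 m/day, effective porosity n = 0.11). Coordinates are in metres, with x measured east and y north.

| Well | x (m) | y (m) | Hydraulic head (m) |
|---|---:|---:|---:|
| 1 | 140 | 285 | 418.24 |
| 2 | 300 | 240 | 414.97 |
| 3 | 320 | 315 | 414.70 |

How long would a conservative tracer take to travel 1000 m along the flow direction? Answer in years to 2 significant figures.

With h = a·x + b·y + c and 1 as origin, the differences give:
  160·a + (-45)·b = -3.27
  180·a + 30·b = -3.54
Eliminate b (×30 and ×(-45), subtract): 12900·a = -257.400 → a = ∂h/∂x = -0.01995
Back-substitute: b = ∂h/∂y = +0.001721.
|∇h| = √(-0.01995² + 0.001721²) = 0.02002
Seepage velocity v = K·i/n = 2.5 × 0.02002 / 0.11 = 0.455 m/day.
t = 1000 / 0.455 = 2198 days = 6.02 years.

6.0 years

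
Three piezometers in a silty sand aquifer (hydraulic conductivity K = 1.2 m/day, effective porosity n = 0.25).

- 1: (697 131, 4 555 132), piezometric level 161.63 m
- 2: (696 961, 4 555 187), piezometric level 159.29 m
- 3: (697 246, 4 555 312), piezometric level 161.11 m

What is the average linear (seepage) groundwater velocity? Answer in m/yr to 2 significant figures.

Differences from 1: to 2 (Δx, Δy, Δh) = (-170, 55, -2.34); to 3 = (115, 180, -0.52).
Determinant of the coordinate differences = (-170)·180 − 115·55 = -36925.
∂h/∂x = [(-2.34)·180 − (-0.52)·55] / -36925 = +0.01063
∂h/∂y = [(-170)·(-0.52) − 115·(-2.34)] / -36925 = -0.009682
|∇h| = √(0.01063² + -0.009682²) = 0.01438
Seepage velocity v = K·i/n = 1.2 × 0.01438 / 0.25 = 0.06902 m/day = 25.21 m/yr.

25 m/yr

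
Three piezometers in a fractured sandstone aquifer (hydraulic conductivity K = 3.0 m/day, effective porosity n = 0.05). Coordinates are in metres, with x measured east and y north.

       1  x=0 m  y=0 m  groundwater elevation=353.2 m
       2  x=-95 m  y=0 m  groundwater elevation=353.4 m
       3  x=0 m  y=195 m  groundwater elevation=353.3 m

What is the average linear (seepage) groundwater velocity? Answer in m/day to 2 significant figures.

∂h/∂x = (353.4 − 353.2) / (-95 − 0) = -0.002105
∂h/∂y = (353.3 − 353.2) / (195 − 0) = +0.0005128
|∇h| = √(-0.002105² + 0.0005128²) = 0.002167
Seepage velocity v = K·i/n = 3.0 × 0.002167 / 0.05 = 0.13 m/day.

0.13 m/day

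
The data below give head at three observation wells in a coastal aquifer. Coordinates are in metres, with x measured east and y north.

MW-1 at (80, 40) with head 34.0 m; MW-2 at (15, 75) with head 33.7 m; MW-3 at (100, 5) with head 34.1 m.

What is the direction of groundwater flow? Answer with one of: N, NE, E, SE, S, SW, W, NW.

Differences from MW-1: to MW-2 (Δx, Δy, Δh) = (-65, 35, -0.3); to MW-3 = (20, -35, +0.1).
Solve a·Δx + b·Δy = Δh: det = (-65)·(-35) − 20·35 = 1575.
∂h/∂x = [(-0.3)·(-35) − (+0.1)·35] / 1575 = +0.004444
∂h/∂y = [(-65)·(+0.1) − 20·(-0.3)] / 1575 = -0.0003175
Flow = −∇h = (-0.004444 east, +0.0003175 north), which points west.

W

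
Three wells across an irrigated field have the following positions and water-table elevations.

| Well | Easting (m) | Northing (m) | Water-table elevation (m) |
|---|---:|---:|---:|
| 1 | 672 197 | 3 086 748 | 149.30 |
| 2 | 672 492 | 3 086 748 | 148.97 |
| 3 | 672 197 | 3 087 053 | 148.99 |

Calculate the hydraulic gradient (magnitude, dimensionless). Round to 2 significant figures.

∂h/∂x = (148.97 − 149.30) / (672492 − 672197) = -0.001119
∂h/∂y = (148.99 − 149.30) / (3087053 − 3086748) = -0.001016
|∇h| = √(-0.001119² + -0.001016²) = 0.001511

0.0015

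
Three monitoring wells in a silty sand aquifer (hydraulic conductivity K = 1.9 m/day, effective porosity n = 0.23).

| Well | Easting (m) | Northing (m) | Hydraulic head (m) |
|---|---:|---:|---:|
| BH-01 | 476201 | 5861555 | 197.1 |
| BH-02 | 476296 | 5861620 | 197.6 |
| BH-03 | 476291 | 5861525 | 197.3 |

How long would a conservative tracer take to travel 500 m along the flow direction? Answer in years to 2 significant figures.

Taking BH-01 as reference: BH-02−BH-01 = (95, 65, +0.5); BH-03−BH-01 = (90, -30, +0.2).
Solve a·Δx + b·Δy = Δh: det = 95·(-30) − 90·65 = -8700.
∂h/∂x = [(+0.5)·(-30) − (+0.2)·65] / -8700 = +0.003218
∂h/∂y = [95·(+0.2) − 90·(+0.5)] / -8700 = +0.002989
|∇h| = √(0.003218² + 0.002989²) = 0.004392
Seepage velocity v = K·i/n = 1.9 × 0.004392 / 0.23 = 0.03628 m/day.
t = 500 / 0.03628 = 1.378e+04 days = 37.7 years.

38 years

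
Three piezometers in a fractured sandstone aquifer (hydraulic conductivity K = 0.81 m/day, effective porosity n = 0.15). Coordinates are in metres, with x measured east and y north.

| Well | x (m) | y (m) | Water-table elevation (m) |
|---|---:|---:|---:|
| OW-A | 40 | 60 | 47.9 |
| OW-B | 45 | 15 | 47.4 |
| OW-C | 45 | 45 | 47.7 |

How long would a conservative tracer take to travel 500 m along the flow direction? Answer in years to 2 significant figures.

18 years

Taking OW-A as reference: OW-B−OW-A = (5, -45, -0.5); OW-C−OW-A = (5, -15, -0.2).
Determinant of the coordinate differences = 5·(-15) − 5·(-45) = 150.
∂h/∂x = [(-0.5)·(-15) − (-0.2)·(-45)] / 150 = -0.010000
∂h/∂y = [5·(-0.2) − 5·(-0.5)] / 150 = +0.01000
|∇h| = √(-0.010000² + 0.01000²) = 0.01414
Seepage velocity v = K·i/n = 0.81 × 0.01414 / 0.15 = 0.07636 m/day.
t = 500 / 0.07636 = 6548 days = 17.9 years.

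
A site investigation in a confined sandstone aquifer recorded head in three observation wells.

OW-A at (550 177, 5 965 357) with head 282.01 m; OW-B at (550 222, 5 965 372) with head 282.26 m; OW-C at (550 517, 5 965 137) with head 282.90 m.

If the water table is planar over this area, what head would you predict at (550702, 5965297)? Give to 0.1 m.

With h = a·x + b·y + c and OW-A as origin, the differences give:
  45·a + 15·b = +0.25
  340·a + (-220)·b = +0.89
Eliminate b (×(-220) and ×15, subtract): -15000·a = -68.350 → a = ∂h/∂x = +0.004557
Back-substitute: b = ∂h/∂y = +0.002997.
h(550702, 5965297) = 282.01 + (+0.004557)·(525) + (+0.002997)·(-60) = 282.01 +2.392 -0.180 = 284.222 m.

284.2 m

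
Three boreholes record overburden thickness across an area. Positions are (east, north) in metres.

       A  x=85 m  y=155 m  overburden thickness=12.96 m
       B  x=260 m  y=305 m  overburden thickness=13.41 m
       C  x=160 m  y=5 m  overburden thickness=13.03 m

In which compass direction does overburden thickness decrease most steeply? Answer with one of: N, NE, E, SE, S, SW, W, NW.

W

Taking A as reference: B−A = (175, 150, +0.45); C−A = (75, -150, +0.07).
Determinant of the coordinate differences = 175·(-150) − 75·150 = -37500.
∂d/∂x = [(+0.45)·(-150) − (+0.07)·150] / -37500 = +0.002080
∂d/∂y = [175·(+0.07) − 75·(+0.45)] / -37500 = +0.0005733
Steepest decrease is along −∇f = (-0.002080 E, -0.0005733 N) → west.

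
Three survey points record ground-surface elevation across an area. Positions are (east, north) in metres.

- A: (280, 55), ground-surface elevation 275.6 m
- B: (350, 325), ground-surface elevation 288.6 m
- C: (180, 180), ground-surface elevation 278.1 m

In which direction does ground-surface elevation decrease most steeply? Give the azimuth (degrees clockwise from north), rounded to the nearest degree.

Differences from A: to B (Δx, Δy, Δh) = (70, 270, +13.0); to C = (-100, 125, +2.5).
Determinant of the coordinate differences = 70·125 − (-100)·270 = 35750.
∂z/∂x = [(+13.0)·125 − (+2.5)·270] / 35750 = +0.02657
∂z/∂y = [70·(+2.5) − (-100)·(+13.0)] / 35750 = +0.04126
Steepest decrease is along −∇f: components (-0.02657 E, -0.04126 N).
Azimuth = atan2(-0.02657, -0.04126) = 212.8° ≈ 213°.

213°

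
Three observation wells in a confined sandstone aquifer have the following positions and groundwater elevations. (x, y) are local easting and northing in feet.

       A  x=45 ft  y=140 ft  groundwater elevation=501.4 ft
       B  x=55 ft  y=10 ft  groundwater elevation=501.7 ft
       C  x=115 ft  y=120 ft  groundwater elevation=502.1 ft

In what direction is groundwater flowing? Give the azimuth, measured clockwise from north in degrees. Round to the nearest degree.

279°

With h = a·x + b·y + c and A as origin, the differences give:
  10·a + (-130)·b = +0.3
  70·a + (-20)·b = +0.7
Eliminate b (×(-20) and ×(-130), subtract): 8900·a = 85.00 → a = ∂h/∂x = +0.009551
Back-substitute: b = ∂h/∂y = -0.001573.
Flow direction (−∇h) has components (-0.009551 E, +0.001573 N).
Azimuth = atan2(E, N) = atan2(-0.009551, +0.001573) = 279.4° ≈ 279°.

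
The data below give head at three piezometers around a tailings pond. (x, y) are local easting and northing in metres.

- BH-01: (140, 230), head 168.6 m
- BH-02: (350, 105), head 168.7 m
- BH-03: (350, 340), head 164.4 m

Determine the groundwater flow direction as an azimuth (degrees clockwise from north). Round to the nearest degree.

Taking BH-01 as reference: BH-02−BH-01 = (210, -125, +0.1); BH-03−BH-01 = (210, 110, -4.2).
Determinant of the coordinate differences = 210·110 − 210·(-125) = 49350.
∂h/∂x = [(+0.1)·110 − (-4.2)·(-125)] / 49350 = -0.01042
∂h/∂y = [210·(-4.2) − 210·(+0.1)] / 49350 = -0.01830
Flow direction (−∇h) has components (+0.01042 E, +0.01830 N).
Azimuth = atan2(E, N) = atan2(+0.01042, +0.01830) = 29.6° ≈ 030°.

030°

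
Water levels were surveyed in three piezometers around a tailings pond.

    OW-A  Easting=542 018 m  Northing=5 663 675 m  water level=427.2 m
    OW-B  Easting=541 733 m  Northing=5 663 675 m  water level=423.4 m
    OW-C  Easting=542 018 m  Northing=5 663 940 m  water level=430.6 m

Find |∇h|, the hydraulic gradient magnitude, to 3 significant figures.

∂h/∂x = (423.4 − 427.2) / (541733 − 542018) = +0.01333
∂h/∂y = (430.6 − 427.2) / (5663940 − 5663675) = +0.01283
|∇h| = √(0.01333² + 0.01283²) = 0.0185

0.0185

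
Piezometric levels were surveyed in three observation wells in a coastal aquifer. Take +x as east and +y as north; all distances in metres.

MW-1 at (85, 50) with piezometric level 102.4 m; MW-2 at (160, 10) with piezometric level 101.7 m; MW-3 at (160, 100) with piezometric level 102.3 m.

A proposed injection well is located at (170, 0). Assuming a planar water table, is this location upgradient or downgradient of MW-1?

Taking MW-1 as reference: MW-2−MW-1 = (75, -40, -0.7); MW-3−MW-1 = (75, 50, -0.1).
Solve a·Δx + b·Δy = Δh: det = 75·50 − 75·(-40) = 6750.
∂h/∂x = [(-0.7)·50 − (-0.1)·(-40)] / 6750 = -0.005778
∂h/∂y = [75·(-0.1) − 75·(-0.7)] / 6750 = +0.006667
Head at (170, 0) = 102.4 + (-0.005778)·(85) + (+0.006667)·(-50) = 101.58 m.
That is lower than the 102.4 m at MW-1, so the point is downgradient.

downgradient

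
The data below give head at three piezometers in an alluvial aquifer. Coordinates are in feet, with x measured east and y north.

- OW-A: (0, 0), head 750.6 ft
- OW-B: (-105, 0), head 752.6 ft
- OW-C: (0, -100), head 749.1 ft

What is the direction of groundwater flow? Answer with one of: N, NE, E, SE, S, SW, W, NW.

∂h/∂x = (752.6 − 750.6) / (-105 − 0) = -0.01905
∂h/∂y = (749.1 − 750.6) / (-100 − 0) = +0.01500
Flow = −∇h = (+0.01905 east, -0.01500 north), which points southeast.

SE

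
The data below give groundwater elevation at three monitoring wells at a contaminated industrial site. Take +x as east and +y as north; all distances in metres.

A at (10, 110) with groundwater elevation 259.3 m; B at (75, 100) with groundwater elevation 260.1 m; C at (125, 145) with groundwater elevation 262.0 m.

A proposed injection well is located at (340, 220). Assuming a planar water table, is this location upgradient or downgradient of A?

Three-point gradient (reference A): Δ to B = (65, -10, +0.8), Δ to C = (115, 35, +2.7).
∂h/∂x = +0.01606, ∂h/∂y = +0.02438 (det = 3425).
Head at (340, 220) = 259.3 + (+0.01606)·(330) + (+0.02438)·(110) = 267.28 m.
That is higher than the 259.3 m at A, so the point is upgradient.

upgradient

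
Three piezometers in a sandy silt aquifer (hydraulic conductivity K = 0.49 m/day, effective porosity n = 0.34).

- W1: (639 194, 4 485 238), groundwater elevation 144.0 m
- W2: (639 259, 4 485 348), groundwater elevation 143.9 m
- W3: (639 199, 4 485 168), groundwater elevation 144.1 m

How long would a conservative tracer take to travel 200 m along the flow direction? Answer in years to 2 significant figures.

240 years

With h = a·x + b·y + c and W1 as origin, the differences give:
  65·a + 110·b = -0.1
  5·a + (-70)·b = +0.1
Eliminate b (×(-70) and ×110, subtract): -5100·a = -4.00 → a = ∂h/∂x = +0.0007843
Back-substitute: b = ∂h/∂y = -0.001373.
|∇h| = √(0.0007843² + -0.001373²) = 0.001581
Seepage velocity v = K·i/n = 0.49 × 0.001581 / 0.34 = 0.002278 m/day.
t = 200 / 0.002278 = 8.78e+04 days = 240 years.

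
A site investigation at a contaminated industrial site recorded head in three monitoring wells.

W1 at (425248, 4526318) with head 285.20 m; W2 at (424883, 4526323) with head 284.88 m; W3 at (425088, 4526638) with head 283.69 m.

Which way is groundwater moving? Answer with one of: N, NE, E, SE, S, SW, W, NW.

N

Taking W1 as reference: W2−W1 = (-365, 5, -0.32); W3−W1 = (-160, 320, -1.51).
Solve a·Δx + b·Δy = Δh: det = (-365)·320 − (-160)·5 = -116000.
∂h/∂x = [(-0.32)·320 − (-1.51)·5] / -116000 = +0.0008177
∂h/∂y = [(-365)·(-1.51) − (-160)·(-0.32)] / -116000 = -0.004310
Flow = −∇h = (-0.0008177 east, +0.004310 north), which points north.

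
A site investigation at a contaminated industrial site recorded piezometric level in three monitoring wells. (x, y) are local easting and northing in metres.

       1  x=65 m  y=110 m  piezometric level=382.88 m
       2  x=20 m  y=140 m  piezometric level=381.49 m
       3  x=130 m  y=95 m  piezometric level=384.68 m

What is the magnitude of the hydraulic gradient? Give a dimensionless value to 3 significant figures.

0.0270

Three-point gradient (reference 1): Δ to 2 = (-45, 30, -1.39), Δ to 3 = (65, -15, +1.80).
∂h/∂x = +0.02600, ∂h/∂y = -0.007333 (det = -1275).
|∇h| = √(0.02600² + -0.007333²) = 0.02701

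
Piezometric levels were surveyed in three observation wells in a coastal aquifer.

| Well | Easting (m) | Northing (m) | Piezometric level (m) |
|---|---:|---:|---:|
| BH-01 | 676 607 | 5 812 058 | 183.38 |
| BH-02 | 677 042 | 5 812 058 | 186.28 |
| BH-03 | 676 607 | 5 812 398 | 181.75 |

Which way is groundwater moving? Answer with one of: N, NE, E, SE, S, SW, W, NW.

∂h/∂x = (186.28 − 183.38) / (677042 − 676607) = +0.006667
∂h/∂y = (181.75 − 183.38) / (5812398 − 5812058) = -0.004794
Flow = −∇h = (-0.006667 east, +0.004794 north), which points northwest.

NW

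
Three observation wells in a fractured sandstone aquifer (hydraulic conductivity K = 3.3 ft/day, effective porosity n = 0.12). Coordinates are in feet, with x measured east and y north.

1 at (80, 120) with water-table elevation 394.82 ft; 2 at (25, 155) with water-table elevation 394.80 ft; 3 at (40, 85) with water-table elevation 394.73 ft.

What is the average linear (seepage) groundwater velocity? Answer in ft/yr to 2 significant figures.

With h = a·x + b·y + c and 1 as origin, the differences give:
  (-55)·a + 35·b = -0.02
  (-40)·a + (-35)·b = -0.09
Eliminate b (×(-35) and ×35, subtract): 3325·a = 3.850 → a = ∂h/∂x = +0.001158
Back-substitute: b = ∂h/∂y = +0.001248.
|∇h| = √(0.001158² + 0.001248²) = 0.001702
Seepage velocity v = K·i/n = 3.3 × 0.001702 / 0.12 = 0.0468 ft/day = 17.09 ft/yr.

17 ft/yr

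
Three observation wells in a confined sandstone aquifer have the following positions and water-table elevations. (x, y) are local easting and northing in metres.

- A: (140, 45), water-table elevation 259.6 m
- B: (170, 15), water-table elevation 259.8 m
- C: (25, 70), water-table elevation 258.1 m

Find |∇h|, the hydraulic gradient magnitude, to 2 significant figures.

Three-point gradient (reference A): Δ to B = (30, -30, +0.2), Δ to C = (-115, 25, -1.5).
∂h/∂x = +0.01481, ∂h/∂y = +0.008148 (det = -2700).
|∇h| = √(0.01481² + 0.008148²) = 0.0169

0.017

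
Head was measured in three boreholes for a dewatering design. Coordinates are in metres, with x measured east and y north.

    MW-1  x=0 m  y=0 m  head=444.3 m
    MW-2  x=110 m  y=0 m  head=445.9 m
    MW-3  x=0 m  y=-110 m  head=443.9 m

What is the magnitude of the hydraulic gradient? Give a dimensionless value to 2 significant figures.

∂h/∂x = (445.9 − 444.3) / (110 − 0) = +0.01455
∂h/∂y = (443.9 − 444.3) / (-110 − 0) = +0.003636
|∇h| = √(0.01455² + 0.003636²) = 0.015

0.015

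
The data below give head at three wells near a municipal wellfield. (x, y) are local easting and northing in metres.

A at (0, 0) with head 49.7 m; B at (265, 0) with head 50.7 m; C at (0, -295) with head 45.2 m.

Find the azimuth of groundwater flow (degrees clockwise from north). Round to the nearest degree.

∂h/∂x = (50.7 − 49.7) / (265 − 0) = +0.003774
∂h/∂y = (45.2 − 49.7) / (-295 − 0) = +0.01525
Flow direction (−∇h) has components (-0.003774 E, -0.01525 N).
Azimuth = atan2(E, N) = atan2(-0.003774, -0.01525) = 193.9° ≈ 194°.

194°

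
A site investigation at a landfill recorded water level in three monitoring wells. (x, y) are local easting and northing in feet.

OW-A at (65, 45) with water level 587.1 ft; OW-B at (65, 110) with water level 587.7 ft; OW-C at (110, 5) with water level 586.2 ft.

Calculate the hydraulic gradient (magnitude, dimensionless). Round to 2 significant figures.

0.015

Three-point gradient (reference OW-A): Δ to OW-B = (0, 65, +0.6), Δ to OW-C = (45, -40, -0.9).
∂h/∂x = -0.01179, ∂h/∂y = +0.009231 (det = -2925).
|∇h| = √(-0.01179² + 0.009231²) = 0.01497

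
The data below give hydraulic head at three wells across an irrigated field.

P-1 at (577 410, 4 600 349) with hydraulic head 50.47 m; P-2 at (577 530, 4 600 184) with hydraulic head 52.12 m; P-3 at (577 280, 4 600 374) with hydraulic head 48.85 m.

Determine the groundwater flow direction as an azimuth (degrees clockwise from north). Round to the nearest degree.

275°

Taking P-1 as reference: P-2−P-1 = (120, -165, +1.65); P-3−P-1 = (-130, 25, -1.62).
Determinant of the coordinate differences = 120·25 − (-130)·(-165) = -18450.
∂h/∂x = [(+1.65)·25 − (-1.62)·(-165)] / -18450 = +0.01225
∂h/∂y = [120·(-1.62) − (-130)·(+1.65)] / -18450 = -0.001089
Flow direction (−∇h) has components (-0.01225 E, +0.001089 N).
Azimuth = atan2(E, N) = atan2(-0.01225, +0.001089) = 275.1° ≈ 275°.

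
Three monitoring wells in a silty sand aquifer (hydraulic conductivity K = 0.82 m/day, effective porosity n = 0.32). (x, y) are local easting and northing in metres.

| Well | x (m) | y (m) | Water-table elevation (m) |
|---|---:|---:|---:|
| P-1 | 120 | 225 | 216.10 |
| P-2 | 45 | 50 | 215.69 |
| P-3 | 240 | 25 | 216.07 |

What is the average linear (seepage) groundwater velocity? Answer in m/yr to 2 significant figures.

Differences from P-1: to P-2 (Δx, Δy, Δh) = (-75, -175, -0.41); to P-3 = (120, -200, -0.03).
Solve a·Δx + b·Δy = Δh: det = (-75)·(-200) − 120·(-175) = 36000.
∂h/∂x = [(-0.41)·(-200) − (-0.03)·(-175)] / 36000 = +0.002132
∂h/∂y = [(-75)·(-0.03) − 120·(-0.41)] / 36000 = +0.001429
|∇h| = √(0.002132² + 0.001429²) = 0.002567
Seepage velocity v = K·i/n = 0.82 × 0.002567 / 0.32 = 0.006578 m/day = 2.403 m/yr.

2.4 m/yr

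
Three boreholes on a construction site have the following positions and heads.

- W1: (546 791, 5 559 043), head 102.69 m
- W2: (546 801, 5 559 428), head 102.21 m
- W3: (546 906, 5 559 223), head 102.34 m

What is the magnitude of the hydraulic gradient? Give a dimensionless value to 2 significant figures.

0.0017

Taking W1 as reference: W2−W1 = (10, 385, -0.48); W3−W1 = (115, 180, -0.35).
Determinant of the coordinate differences = 10·180 − 115·385 = -42475.
∂h/∂x = [(-0.48)·180 − (-0.35)·385] / -42475 = -0.001138
∂h/∂y = [10·(-0.35) − 115·(-0.48)] / -42475 = -0.001217
|∇h| = √(-0.001138² + -0.001217²) = 0.001666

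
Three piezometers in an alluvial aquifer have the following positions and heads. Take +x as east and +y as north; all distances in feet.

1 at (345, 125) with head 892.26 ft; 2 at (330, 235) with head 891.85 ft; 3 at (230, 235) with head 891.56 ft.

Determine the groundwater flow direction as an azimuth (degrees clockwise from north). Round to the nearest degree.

Differences from 1: to 2 (Δx, Δy, Δh) = (-15, 110, -0.41); to 3 = (-115, 110, -0.70).
Solve a·Δx + b·Δy = Δh: det = (-15)·110 − (-115)·110 = 11000.
∂h/∂x = [(-0.41)·110 − (-0.70)·110] / 11000 = +0.002900
∂h/∂y = [(-15)·(-0.70) − (-115)·(-0.41)] / 11000 = -0.003332
Flow direction (−∇h) has components (-0.002900 E, +0.003332 N).
Azimuth = atan2(E, N) = atan2(-0.002900, +0.003332) = 319.0° ≈ 319°.

319°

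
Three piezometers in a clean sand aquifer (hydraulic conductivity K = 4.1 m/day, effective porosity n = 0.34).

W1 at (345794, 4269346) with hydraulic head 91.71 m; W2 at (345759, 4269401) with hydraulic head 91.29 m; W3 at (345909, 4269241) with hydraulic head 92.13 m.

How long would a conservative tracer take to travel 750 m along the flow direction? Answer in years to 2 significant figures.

Differences from W1: to W2 (Δx, Δy, Δh) = (-35, 55, -0.42); to W3 = (115, -105, +0.42).
Determinant of the coordinate differences = (-35)·(-105) − 115·55 = -2650.
∂h/∂x = [(-0.42)·(-105) − (+0.42)·55] / -2650 = -0.007925
∂h/∂y = [(-35)·(+0.42) − 115·(-0.42)] / -2650 = -0.01268
|∇h| = √(-0.007925² + -0.01268²) = 0.01495
Seepage velocity v = K·i/n = 4.1 × 0.01495 / 0.34 = 0.1803 m/day.
t = 750 / 0.1803 = 4160 days = 11.4 years.

11 years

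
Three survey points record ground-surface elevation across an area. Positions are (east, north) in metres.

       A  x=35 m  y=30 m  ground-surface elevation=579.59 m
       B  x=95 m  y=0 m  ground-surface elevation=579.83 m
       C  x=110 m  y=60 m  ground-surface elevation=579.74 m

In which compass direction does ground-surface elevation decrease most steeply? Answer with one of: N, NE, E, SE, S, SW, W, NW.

NW

With z = a·x + b·y + c and A as origin, the differences give:
  60·a + (-30)·b = +0.24
  75·a + 30·b = +0.15
Eliminate b (×30 and ×(-30), subtract): 4050·a = 11.700 → a = ∂z/∂x = +0.002889
Back-substitute: b = ∂z/∂y = -0.002222.
Steepest decrease is along −∇f = (-0.002889 E, +0.002222 N) → northwest.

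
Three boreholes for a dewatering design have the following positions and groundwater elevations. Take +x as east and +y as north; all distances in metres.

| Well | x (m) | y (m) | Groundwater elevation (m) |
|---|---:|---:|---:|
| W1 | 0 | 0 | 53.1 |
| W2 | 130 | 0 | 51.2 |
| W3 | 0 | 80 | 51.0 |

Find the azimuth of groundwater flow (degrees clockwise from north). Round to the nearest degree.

029°

∂h/∂x = (51.2 − 53.1) / (130 − 0) = -0.01462
∂h/∂y = (51.0 − 53.1) / (80 − 0) = -0.02625
Flow direction (−∇h) has components (+0.01462 E, +0.02625 N).
Azimuth = atan2(E, N) = atan2(+0.01462, +0.02625) = 29.1° ≈ 029°.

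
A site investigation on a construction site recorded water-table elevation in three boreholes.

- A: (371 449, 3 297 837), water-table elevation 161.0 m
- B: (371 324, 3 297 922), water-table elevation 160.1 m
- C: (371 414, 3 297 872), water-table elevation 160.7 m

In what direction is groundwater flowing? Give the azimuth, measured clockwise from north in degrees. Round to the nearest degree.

315°

Taking A as reference: B−A = (-125, 85, -0.9); C−A = (-35, 35, -0.3).
Determinant of the coordinate differences = (-125)·35 − (-35)·85 = -1400.
∂h/∂x = [(-0.9)·35 − (-0.3)·85] / -1400 = +0.004286
∂h/∂y = [(-125)·(-0.3) − (-35)·(-0.9)] / -1400 = -0.004286
Flow direction (−∇h) has components (-0.004286 E, +0.004286 N).
Azimuth = atan2(E, N) = atan2(-0.004286, +0.004286) = 315.0° ≈ 315°.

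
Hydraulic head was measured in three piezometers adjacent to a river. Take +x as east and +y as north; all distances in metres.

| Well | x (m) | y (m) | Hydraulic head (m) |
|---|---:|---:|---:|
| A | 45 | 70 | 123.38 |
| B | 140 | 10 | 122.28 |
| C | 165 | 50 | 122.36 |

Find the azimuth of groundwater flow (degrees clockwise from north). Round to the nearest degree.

132°

Taking A as reference: B−A = (95, -60, -1.10); C−A = (120, -20, -1.02).
Determinant of the coordinate differences = 95·(-20) − 120·(-60) = 5300.
∂h/∂x = [(-1.10)·(-20) − (-1.02)·(-60)] / 5300 = -0.007396
∂h/∂y = [95·(-1.02) − 120·(-1.10)] / 5300 = +0.006623
Flow direction (−∇h) has components (+0.007396 E, -0.006623 N).
Azimuth = atan2(E, N) = atan2(+0.007396, -0.006623) = 131.8° ≈ 132°.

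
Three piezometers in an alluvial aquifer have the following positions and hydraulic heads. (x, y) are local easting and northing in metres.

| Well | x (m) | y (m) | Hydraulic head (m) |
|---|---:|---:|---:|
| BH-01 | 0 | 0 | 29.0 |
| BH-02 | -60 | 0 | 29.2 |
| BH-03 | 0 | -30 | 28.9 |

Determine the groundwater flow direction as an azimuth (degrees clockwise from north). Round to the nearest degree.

135°

∂h/∂x = (29.2 − 29.0) / (-60 − 0) = -0.003333
∂h/∂y = (28.9 − 29.0) / (-30 − 0) = +0.003333
Flow direction (−∇h) has components (+0.003333 E, -0.003333 N).
Azimuth = atan2(E, N) = atan2(+0.003333, -0.003333) = 135.0° ≈ 135°.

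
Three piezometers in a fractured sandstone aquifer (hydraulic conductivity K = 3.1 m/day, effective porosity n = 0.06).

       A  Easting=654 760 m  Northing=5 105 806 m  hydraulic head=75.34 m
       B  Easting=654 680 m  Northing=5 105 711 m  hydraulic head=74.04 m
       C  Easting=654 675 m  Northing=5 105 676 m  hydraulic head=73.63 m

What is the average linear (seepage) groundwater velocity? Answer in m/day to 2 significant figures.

Differences from A: to B (Δx, Δy, Δh) = (-80, -95, -1.30); to C = (-85, -130, -1.71).
Determinant of the coordinate differences = (-80)·(-130) − (-85)·(-95) = 2325.
∂h/∂x = [(-1.30)·(-130) − (-1.71)·(-95)] / 2325 = +0.002817
∂h/∂y = [(-80)·(-1.71) − (-85)·(-1.30)] / 2325 = +0.01131
|∇h| = √(0.002817² + 0.01131²) = 0.01166
Seepage velocity v = K·i/n = 3.1 × 0.01166 / 0.06 = 0.6024 m/day.

0.60 m/day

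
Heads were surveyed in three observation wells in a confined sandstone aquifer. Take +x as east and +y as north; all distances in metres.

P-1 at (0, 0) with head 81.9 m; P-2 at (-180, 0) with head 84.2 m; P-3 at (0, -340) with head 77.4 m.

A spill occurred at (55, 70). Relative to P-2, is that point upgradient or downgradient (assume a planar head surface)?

∂h/∂x = (84.2 − 81.9) / (-180 − 0) = -0.01278
∂h/∂y = (77.4 − 81.9) / (-340 − 0) = +0.01324
Head at (55, 70) = 81.9 + (-0.01278)·(55) + (+0.01324)·(70) = 82.12 m.
That is lower than the 84.2 m at P-2, so the point is downgradient.

downgradient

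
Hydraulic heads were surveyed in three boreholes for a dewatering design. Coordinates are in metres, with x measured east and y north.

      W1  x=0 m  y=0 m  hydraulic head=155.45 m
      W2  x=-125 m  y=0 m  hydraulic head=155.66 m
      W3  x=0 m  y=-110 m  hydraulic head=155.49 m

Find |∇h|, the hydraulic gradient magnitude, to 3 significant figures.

∂h/∂x = (155.66 − 155.45) / (-125 − 0) = -0.001680
∂h/∂y = (155.49 − 155.45) / (-110 − 0) = -0.0003636
|∇h| = √(-0.001680² + -0.0003636²) = 0.001719

0.00172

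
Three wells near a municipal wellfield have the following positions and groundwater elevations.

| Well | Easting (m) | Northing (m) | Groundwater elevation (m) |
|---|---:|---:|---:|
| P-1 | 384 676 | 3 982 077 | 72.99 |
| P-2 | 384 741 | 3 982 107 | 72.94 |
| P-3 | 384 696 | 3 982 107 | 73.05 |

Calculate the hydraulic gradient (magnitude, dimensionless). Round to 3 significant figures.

0.00438

Differences from P-1: to P-2 (Δx, Δy, Δh) = (65, 30, -0.05); to P-3 = (20, 30, +0.06).
Solve a·Δx + b·Δy = Δh: det = 65·30 − 20·30 = 1350.
∂h/∂x = [(-0.05)·30 − (+0.06)·30] / 1350 = -0.002444
∂h/∂y = [65·(+0.06) − 20·(-0.05)] / 1350 = +0.003630
|∇h| = √(-0.002444² + 0.003630²) = 0.004376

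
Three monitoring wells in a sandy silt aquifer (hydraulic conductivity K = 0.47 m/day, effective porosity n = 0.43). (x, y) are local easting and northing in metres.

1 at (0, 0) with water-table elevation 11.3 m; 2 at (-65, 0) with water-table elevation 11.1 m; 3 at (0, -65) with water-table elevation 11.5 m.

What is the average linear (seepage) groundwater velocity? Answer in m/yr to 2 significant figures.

∂h/∂x = (11.1 − 11.3) / (-65 − 0) = +0.003077
∂h/∂y = (11.5 − 11.3) / (-65 − 0) = -0.003077
|∇h| = √(0.003077² + -0.003077²) = 0.004352
Seepage velocity v = K·i/n = 0.47 × 0.004352 / 0.43 = 0.004757 m/day = 1.737 m/yr.

1.7 m/yr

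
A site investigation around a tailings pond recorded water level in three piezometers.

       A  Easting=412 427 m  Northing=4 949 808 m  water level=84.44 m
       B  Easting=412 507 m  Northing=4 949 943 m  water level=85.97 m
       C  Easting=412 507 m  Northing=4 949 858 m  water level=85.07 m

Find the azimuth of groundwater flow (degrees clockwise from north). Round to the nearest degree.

Differences from A: to B (Δx, Δy, Δh) = (80, 135, +1.53); to C = (80, 50, +0.63).
Solve a·Δx + b·Δy = Δh: det = 80·50 − 80·135 = -6800.
∂h/∂x = [(+1.53)·50 − (+0.63)·135] / -6800 = +0.001257
∂h/∂y = [80·(+0.63) − 80·(+1.53)] / -6800 = +0.01059
Flow direction (−∇h) has components (-0.001257 E, -0.01059 N).
Azimuth = atan2(E, N) = atan2(-0.001257, -0.01059) = 186.8° ≈ 187°.

187°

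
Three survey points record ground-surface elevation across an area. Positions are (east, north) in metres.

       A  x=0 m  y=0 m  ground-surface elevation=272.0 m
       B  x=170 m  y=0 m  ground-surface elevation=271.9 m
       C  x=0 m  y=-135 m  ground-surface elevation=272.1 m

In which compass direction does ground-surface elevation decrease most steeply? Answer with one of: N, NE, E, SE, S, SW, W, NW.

NE

∂z/∂x = (271.9 − 272.0) / (170 − 0) = -0.0005882
∂z/∂y = (272.1 − 272.0) / (-135 − 0) = -0.0007407
Steepest decrease is along −∇f = (+0.0005882 E, +0.0007407 N) → northeast.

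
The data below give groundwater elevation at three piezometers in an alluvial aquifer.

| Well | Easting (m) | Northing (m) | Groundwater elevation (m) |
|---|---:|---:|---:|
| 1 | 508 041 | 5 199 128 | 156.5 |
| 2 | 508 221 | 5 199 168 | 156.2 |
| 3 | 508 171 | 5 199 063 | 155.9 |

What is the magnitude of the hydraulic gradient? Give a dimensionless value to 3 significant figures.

With h = a·x + b·y + c and 1 as origin, the differences give:
  180·a + 40·b = -0.3
  130·a + (-65)·b = -0.6
Eliminate b (×(-65) and ×40, subtract): -16900·a = 43.50 → a = ∂h/∂x = -0.002574
Back-substitute: b = ∂h/∂y = +0.004083.
|∇h| = √(-0.002574² + 0.004083²) = 0.004827

0.00483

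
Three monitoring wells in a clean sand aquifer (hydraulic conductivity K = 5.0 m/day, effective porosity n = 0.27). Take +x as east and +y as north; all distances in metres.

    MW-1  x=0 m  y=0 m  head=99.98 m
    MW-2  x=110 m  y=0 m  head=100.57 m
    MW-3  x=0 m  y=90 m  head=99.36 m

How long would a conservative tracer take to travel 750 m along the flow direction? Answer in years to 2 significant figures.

∂h/∂x = (100.57 − 99.98) / (110 − 0) = +0.005364
∂h/∂y = (99.36 − 99.98) / (90 − 0) = -0.006889
|∇h| = √(0.005364² + -0.006889²) = 0.008731
Seepage velocity v = K·i/n = 5.0 × 0.008731 / 0.27 = 0.1617 m/day.
t = 750 / 0.1617 = 4638 days = 12.7 years.

13 years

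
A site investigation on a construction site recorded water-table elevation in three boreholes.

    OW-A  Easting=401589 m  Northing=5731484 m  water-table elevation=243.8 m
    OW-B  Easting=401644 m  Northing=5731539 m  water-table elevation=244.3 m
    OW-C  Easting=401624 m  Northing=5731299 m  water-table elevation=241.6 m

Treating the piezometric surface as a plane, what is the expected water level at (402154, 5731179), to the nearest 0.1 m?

Taking OW-A as reference: OW-B−OW-A = (55, 55, +0.5); OW-C−OW-A = (35, -185, -2.2).
Solve a·Δx + b·Δy = Δh: det = 55·(-185) − 35·55 = -12100.
∂h/∂x = [(+0.5)·(-185) − (-2.2)·55] / -12100 = -0.002355
∂h/∂y = [55·(-2.2) − 35·(+0.5)] / -12100 = +0.01145
h(402154, 5731179) = 243.8 + (-0.002355)·(565) + (+0.01145)·(-305) = 243.8 -1.331 -3.491 = 238.978 m.

239.0 m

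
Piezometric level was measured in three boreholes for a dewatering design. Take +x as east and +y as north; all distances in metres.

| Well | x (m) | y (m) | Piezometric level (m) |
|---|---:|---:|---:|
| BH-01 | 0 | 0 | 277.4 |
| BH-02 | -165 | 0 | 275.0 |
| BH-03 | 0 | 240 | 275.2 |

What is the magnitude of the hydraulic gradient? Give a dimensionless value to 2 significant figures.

0.017

∂h/∂x = (275.0 − 277.4) / (-165 − 0) = +0.01455
∂h/∂y = (275.2 − 277.4) / (240 − 0) = -0.009167
|∇h| = √(0.01455² + -0.009167²) = 0.0172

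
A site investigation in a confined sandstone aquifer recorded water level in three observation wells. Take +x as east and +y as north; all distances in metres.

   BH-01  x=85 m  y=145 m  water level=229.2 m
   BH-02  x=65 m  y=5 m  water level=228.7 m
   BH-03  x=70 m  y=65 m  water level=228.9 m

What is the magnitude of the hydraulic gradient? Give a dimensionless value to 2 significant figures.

0.0050

With h = a·x + b·y + c and BH-01 as origin, the differences give:
  (-20)·a + (-140)·b = -0.5
  (-15)·a + (-80)·b = -0.3
Eliminate b (×(-80) and ×(-140), subtract): -500·a = -2.00 → a = ∂h/∂x = +0.004000
Back-substitute: b = ∂h/∂y = +0.003000.
|∇h| = √(0.004000² + 0.003000²) = 0.005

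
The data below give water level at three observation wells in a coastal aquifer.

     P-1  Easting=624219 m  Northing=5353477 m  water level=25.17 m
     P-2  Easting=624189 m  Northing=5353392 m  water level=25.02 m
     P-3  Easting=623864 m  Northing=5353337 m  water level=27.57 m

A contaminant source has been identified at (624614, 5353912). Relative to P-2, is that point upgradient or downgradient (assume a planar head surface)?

downgradient

Three-point gradient (reference P-1): Δ to P-2 = (-30, -85, -0.15), Δ to P-3 = (-355, -140, +2.40).
∂h/∂x = -0.008662, ∂h/∂y = +0.004822 (det = -25975).
Head at (624614, 5353912) = 25.17 + (-0.008662)·(395) + (+0.004822)·(435) = 23.85 m.
That is lower than the 25.02 m at P-2, so the point is downgradient.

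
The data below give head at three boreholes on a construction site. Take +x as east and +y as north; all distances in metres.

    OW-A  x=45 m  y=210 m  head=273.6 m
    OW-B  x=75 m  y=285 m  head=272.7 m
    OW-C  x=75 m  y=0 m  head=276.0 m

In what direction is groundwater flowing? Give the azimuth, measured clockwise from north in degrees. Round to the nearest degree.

Taking OW-A as reference: OW-B−OW-A = (30, 75, -0.9); OW-C−OW-A = (30, -210, +2.4).
Solve a·Δx + b·Δy = Δh: det = 30·(-210) − 30·75 = -8550.
∂h/∂x = [(-0.9)·(-210) − (+2.4)·75] / -8550 = -0.001053
∂h/∂y = [30·(+2.4) − 30·(-0.9)] / -8550 = -0.01158
Flow direction (−∇h) has components (+0.001053 E, +0.01158 N).
Azimuth = atan2(E, N) = atan2(+0.001053, +0.01158) = 5.2° ≈ 005°.

005°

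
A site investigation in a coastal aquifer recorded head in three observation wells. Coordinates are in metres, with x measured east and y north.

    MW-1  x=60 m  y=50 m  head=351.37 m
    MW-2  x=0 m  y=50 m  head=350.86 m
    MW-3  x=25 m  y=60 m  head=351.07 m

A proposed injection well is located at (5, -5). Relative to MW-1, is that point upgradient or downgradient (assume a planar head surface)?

downgradient

Differences from MW-1: to MW-2 (Δx, Δy, Δh) = (-60, 0, -0.51); to MW-3 = (-35, 10, -0.30).
Solve a·Δx + b·Δy = Δh: det = (-60)·10 − (-35)·0 = -600.
∂h/∂x = [(-0.51)·10 − (-0.30)·0] / -600 = +0.008500
∂h/∂y = [(-60)·(-0.30) − (-35)·(-0.51)] / -600 = -0.0002500
Head at (5, -5) = 351.37 + (+0.008500)·(-55) + (-0.0002500)·(-55) = 350.92 m.
That is lower than the 351.37 m at MW-1, so the point is downgradient.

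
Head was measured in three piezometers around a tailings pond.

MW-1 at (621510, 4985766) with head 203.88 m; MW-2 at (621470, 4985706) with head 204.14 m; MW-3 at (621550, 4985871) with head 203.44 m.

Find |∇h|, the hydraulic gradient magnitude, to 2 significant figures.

With h = a·x + b·y + c and MW-1 as origin, the differences give:
  (-40)·a + (-60)·b = +0.26
  40·a + 105·b = -0.44
Eliminate b (×105 and ×(-60), subtract): -1800·a = 0.900 → a = ∂h/∂x = -0.0005000
Back-substitute: b = ∂h/∂y = -0.004000.
|∇h| = √(-0.0005000² + -0.004000²) = 0.004031

0.0040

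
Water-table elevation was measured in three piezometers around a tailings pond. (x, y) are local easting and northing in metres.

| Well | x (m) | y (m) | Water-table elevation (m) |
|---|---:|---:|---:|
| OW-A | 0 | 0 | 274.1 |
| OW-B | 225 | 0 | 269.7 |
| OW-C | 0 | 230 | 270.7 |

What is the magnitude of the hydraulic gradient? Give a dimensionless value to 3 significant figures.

∂h/∂x = (269.7 − 274.1) / (225 − 0) = -0.01956
∂h/∂y = (270.7 − 274.1) / (230 − 0) = -0.01478
|∇h| = √(-0.01956² + -0.01478²) = 0.02452

0.0245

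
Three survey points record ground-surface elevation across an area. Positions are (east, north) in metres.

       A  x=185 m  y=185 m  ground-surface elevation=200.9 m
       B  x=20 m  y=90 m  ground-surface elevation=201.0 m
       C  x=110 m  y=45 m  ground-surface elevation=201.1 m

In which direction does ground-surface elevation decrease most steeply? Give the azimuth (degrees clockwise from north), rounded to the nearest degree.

349°

Differences from A: to B (Δx, Δy, Δh) = (-165, -95, +0.1); to C = (-75, -140, +0.2).
Solve a·Δx + b·Δy = Δz: det = (-165)·(-140) − (-75)·(-95) = 15975.
∂z/∂x = [(+0.1)·(-140) − (+0.2)·(-95)] / 15975 = +0.0003130
∂z/∂y = [(-165)·(+0.2) − (-75)·(+0.1)] / 15975 = -0.001596
Steepest decrease is along −∇f: components (-0.0003130 E, +0.001596 N).
Azimuth = atan2(-0.0003130, +0.001596) = 348.9° ≈ 349°.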